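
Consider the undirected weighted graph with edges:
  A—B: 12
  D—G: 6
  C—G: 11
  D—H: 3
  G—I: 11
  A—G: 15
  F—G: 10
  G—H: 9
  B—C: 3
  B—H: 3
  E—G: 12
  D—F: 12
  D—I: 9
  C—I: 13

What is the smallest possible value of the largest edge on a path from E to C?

Checking several routes:
E -> G -> H -> B -> C: max(12, 9, 3, 3) = 12
E -> G -> F -> D -> H -> B -> C: max(12, 10, 12, 3, 3, 3) = 12
E -> G -> D -> H -> B -> C: max(12, 6, 3, 3, 3) = 12
E -> G -> C: max(12, 11) = 12
E -> G -> I -> D -> H -> B -> C: max(12, 11, 9, 3, 3, 3) = 12
The minimum achievable maximum is 12.

12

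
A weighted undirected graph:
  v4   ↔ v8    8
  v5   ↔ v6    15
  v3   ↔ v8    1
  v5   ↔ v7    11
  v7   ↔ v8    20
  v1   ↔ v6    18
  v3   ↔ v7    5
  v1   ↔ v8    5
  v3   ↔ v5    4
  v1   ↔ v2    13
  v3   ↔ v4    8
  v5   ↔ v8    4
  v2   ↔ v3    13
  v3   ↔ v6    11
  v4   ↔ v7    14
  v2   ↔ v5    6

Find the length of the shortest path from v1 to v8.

Checking several routes:
v1→v8: 5
v1→v2→v3→v8: 13 + 13 + 1 = 27
v1→v2→v5→v8: 13 + 6 + 4 = 23
v1→v2→v5→v3→v8: 13 + 6 + 4 + 1 = 24
Shortest: 5.

5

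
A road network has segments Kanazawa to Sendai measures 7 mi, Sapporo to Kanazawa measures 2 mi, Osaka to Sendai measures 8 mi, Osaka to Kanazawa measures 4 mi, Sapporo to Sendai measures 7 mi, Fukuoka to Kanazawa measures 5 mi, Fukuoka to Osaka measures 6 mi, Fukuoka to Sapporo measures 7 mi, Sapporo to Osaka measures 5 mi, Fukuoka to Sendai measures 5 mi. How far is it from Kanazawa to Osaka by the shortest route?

Checking several routes:
Kanazawa - Osaka: 4
Kanazawa - Sapporo - Fukuoka - Osaka: 2 + 7 + 6 = 15
Kanazawa - Sapporo - Osaka: 2 + 5 = 7
Kanazawa - Fukuoka - Osaka: 5 + 6 = 11
Shortest: 4 mi.

4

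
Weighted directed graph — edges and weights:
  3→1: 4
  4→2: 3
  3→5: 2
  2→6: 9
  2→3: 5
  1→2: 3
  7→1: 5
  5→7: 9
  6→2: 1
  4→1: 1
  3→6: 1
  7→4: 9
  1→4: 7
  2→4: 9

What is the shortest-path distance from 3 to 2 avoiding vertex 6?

Comparing a few candidate routes:
3→1→2: 4 + 3 = 7
3→1→4→2: 4 + 7 + 3 = 14
3→5→7→1→2: 2 + 9 + 5 + 3 = 19
3→5→7→4→1→2: 2 + 9 + 9 + 1 + 3 = 24
3→5→7→4→2: 2 + 9 + 9 + 3 = 23
The minimum is 7.

7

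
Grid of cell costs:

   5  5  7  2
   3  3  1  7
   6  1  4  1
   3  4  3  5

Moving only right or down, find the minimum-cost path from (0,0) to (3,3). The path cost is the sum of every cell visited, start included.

Take r0c0 -> r1c0 -> r1c1 -> r1c2 -> r2c2 -> r2c3 -> r3c3 for a total of 5 + 3 + 3 + 1 + 4 + 1 + 5 = 22.

22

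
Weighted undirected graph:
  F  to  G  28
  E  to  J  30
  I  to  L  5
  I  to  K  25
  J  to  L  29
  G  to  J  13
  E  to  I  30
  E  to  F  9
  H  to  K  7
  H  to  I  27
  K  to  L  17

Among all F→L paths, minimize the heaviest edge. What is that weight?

A few of the F→L routes:
F -> G -> J -> E -> I -> H -> K -> L: max(28, 13, 30, 30, 27, 7, 17) = 30
F -> G -> J -> E -> I -> L: max(28, 13, 30, 30, 5) = 30
F -> G -> J -> E -> I -> K -> L: max(28, 13, 30, 30, 25, 17) = 30
F -> G -> J -> L: max(28, 13, 29) = 29
F -> E -> J -> L: max(9, 30, 29) = 30
The minimum achievable maximum is 29.

29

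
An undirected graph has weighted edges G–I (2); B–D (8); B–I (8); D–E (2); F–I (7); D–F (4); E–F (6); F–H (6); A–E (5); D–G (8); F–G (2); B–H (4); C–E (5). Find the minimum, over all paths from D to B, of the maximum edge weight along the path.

6

A few of the D→B routes:
D → E → F → H → B: max(2, 6, 6, 4) = 6
D → F → H → B: max(4, 6, 4) = 6
D → F → I → B: max(4, 7, 8) = 8
The minimum achievable maximum is 6.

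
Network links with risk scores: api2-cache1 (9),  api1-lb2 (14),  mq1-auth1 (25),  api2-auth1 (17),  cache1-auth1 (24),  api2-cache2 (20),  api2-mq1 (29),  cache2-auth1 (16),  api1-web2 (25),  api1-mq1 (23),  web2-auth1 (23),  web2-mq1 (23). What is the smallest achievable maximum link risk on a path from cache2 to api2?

A few of the cache2→api2 routes:
cache2 -> auth1 -> cache1 -> api2: max(16, 24, 9) = 24
cache2 -> auth1 -> web2 -> mq1 -> api2: max(16, 23, 23, 29) = 29
cache2 -> api2: max(20) = 20
cache2 -> auth1 -> api2: max(16, 17) = 17
The minimum achievable maximum is 17.

17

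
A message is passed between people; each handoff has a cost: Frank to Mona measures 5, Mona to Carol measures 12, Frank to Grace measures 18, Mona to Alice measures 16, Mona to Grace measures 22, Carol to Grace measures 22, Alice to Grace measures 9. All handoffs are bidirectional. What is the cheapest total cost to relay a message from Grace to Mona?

22

Routes from Grace to Mona:
Grace -> Carol -> Mona: 22 + 12 = 34
Grace -> Mona: 22
Grace -> Frank -> Mona: 18 + 5 = 23
Grace -> Alice -> Mona: 9 + 16 = 25
Shortest: 22.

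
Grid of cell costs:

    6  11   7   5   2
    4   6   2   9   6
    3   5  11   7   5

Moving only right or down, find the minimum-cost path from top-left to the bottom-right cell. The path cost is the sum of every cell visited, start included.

38

Path [0,0]→[1,0]→[1,1]→[1,2]→[1,3]→[1,4]→[2,4]: 6 + 4 + 6 + 2 + 9 + 6 + 5 = 38.
(Top row then right column would cost 42.)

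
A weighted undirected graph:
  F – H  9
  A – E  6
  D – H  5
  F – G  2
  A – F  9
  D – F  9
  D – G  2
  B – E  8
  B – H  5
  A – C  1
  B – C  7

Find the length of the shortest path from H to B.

5

Some routes from H to B:
H-B: 5
H-F-A-C-B: 9 + 9 + 1 + 7 = 26
H-D-F-A-C-B: 5 + 9 + 9 + 1 + 7 = 31
H-D-G-F-A-C-B: 5 + 2 + 2 + 9 + 1 + 7 = 26
Shortest: 5.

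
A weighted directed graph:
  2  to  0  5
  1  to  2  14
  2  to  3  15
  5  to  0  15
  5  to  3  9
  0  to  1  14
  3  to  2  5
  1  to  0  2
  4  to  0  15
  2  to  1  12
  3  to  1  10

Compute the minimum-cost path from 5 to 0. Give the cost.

Paths from 5 to 0:
5→0: 15
5→3→1→0: 9 + 10 + 2 = 21
5→3→1→2→0: 9 + 10 + 14 + 5 = 38
5→3→2→0: 9 + 5 + 5 = 19
5→3→2→1→0: 9 + 5 + 12 + 2 = 28
Shortest: 15.

15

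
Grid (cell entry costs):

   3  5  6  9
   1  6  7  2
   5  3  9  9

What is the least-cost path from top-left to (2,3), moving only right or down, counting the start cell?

Path [0,0] [1,0] [1,1] [1,2] [1,3] [2,3]: 3 + 1 + 6 + 7 + 2 + 9 = 28.

28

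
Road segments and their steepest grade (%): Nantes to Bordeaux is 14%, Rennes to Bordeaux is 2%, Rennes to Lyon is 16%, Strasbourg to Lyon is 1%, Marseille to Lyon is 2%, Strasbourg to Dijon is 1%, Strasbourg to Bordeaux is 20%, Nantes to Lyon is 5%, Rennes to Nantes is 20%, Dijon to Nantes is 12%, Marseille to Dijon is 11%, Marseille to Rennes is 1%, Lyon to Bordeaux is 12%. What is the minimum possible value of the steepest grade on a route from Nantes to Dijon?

5

A few of the Nantes→Dijon routes:
Nantes→Dijon: max(12) = 12
Nantes→Bordeaux→Rennes→Marseille→Dijon: max(14, 2, 1, 11) = 14
Nantes→Lyon→Marseille→Dijon: max(5, 2, 11) = 11
Nantes→Lyon→Bordeaux→Rennes→Marseille→Dijon: max(5, 12, 2, 1, 11) = 12
Nantes→Lyon→Strasbourg→Dijon: max(5, 1, 1) = 5
Nantes→Bordeaux→Rennes→Marseille→Lyon→Strasbourg→Dijon: max(14, 2, 1, 2, 1, 1) = 14
The minimum achievable maximum is 5%.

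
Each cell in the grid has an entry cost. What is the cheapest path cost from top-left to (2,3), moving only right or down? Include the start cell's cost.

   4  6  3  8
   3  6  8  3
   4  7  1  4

23

Take (0,0) -> (1,0) -> (2,0) -> (2,1) -> (2,2) -> (2,3) for a total of 4 + 3 + 4 + 7 + 1 + 4 = 23.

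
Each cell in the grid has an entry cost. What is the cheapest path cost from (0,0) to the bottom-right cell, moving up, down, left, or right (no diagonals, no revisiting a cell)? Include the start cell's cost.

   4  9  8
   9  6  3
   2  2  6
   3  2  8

Cheapest: (0,0) → (1,0) → (2,0) → (2,1) → (3,1) → (3,2)
  4 + 9 + 2 + 2 + 2 + 8 = 27

27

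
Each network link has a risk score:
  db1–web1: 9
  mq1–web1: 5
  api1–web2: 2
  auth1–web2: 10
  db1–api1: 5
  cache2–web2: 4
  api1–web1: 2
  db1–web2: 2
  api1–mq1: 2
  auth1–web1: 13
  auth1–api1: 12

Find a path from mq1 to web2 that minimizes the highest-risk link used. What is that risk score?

Comparing a few candidate routes:
mq1 - api1 - db1 - web2: max(2, 5, 2) = 5
mq1 - web1 - api1 - web2: max(5, 2, 2) = 5
mq1 - api1 - web2: max(2, 2) = 2
mq1 - web1 - api1 - db1 - web2: max(5, 2, 5, 2) = 5
mq1 - web1 - db1 - api1 - web2: max(5, 9, 5, 2) = 9
mq1 - api1 - web1 - db1 - web2: max(2, 2, 9, 2) = 9
The minimum achievable maximum is 2.

2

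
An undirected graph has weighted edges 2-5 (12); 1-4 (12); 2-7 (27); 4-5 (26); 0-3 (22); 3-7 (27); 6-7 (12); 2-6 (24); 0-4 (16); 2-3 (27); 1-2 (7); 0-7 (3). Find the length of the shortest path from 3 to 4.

38

A few of the 3→4 routes:
3 - 2 - 5 - 4: 27 + 12 + 26 = 65
3 - 7 - 2 - 1 - 4: 27 + 27 + 7 + 12 = 73
3 - 2 - 1 - 4: 27 + 7 + 12 = 46
3 - 7 - 0 - 4: 27 + 3 + 16 = 46
3 - 0 - 4: 22 + 16 = 38
3 - 0 - 7 - 2 - 1 - 4: 22 + 3 + 27 + 7 + 12 = 71
Best route has total 38.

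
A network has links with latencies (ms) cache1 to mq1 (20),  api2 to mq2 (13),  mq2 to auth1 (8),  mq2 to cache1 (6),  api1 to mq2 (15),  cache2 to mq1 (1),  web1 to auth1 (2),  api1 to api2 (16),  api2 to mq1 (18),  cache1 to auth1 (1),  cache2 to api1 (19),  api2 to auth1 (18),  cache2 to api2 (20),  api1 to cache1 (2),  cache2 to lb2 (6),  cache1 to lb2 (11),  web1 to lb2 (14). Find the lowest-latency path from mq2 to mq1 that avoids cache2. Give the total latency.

Comparing a few candidate routes:
mq2 -> api2 -> mq1: 13 + 18 = 31
mq2 -> cache1 -> mq1: 6 + 20 = 26
mq2 -> auth1 -> cache1 -> mq1: 8 + 1 + 20 = 29
mq2 -> api1 -> cache1 -> mq1: 15 + 2 + 20 = 37
Best route has total 26 ms.

26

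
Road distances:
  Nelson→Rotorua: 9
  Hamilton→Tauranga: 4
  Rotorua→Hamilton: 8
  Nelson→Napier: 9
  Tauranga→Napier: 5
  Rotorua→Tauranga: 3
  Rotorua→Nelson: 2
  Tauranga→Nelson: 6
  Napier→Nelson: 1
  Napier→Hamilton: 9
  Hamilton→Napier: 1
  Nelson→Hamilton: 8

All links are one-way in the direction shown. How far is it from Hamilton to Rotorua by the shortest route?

Candidate routes:
Hamilton → Napier → Nelson → Rotorua: 1 + 1 + 9 = 11
Hamilton → Tauranga → Nelson → Rotorua: 4 + 6 + 9 = 19
Hamilton → Tauranga → Napier → Nelson → Rotorua: 4 + 5 + 1 + 9 = 19
Shortest: 11.

11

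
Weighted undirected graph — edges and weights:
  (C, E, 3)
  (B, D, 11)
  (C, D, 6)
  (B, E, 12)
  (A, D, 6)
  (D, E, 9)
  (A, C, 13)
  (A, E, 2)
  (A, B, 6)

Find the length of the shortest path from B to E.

8

Comparing a few candidate routes:
B→A→E: 6 + 2 = 8
B→D→A→E: 11 + 6 + 2 = 19
B→E: 12
Shortest: 8.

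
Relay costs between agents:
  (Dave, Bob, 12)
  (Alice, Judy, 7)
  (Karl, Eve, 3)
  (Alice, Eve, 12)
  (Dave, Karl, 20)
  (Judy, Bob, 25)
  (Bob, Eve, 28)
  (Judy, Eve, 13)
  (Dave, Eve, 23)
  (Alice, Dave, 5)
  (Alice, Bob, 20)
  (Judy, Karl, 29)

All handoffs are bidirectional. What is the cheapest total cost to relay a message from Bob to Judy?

Some routes from Bob to Judy:
Bob - Dave - Alice - Judy: 12 + 5 + 7 = 24
Bob - Alice - Judy: 20 + 7 = 27
Bob - Judy: 25
Bob - Eve - Judy: 28 + 13 = 41
Bob - Dave - Alice - Eve - Judy: 12 + 5 + 12 + 13 = 42
Best route has total 24.

24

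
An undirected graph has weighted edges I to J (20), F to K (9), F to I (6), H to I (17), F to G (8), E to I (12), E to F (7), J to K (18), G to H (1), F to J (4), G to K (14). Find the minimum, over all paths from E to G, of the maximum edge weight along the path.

8

Comparing a few candidate routes:
E -> I -> F -> K -> G: max(12, 6, 9, 14) = 14
E -> F -> G: max(7, 8) = 8
E -> I -> F -> G: max(12, 6, 8) = 12
E -> F -> K -> G: max(7, 9, 14) = 14
Best route has worst link 8.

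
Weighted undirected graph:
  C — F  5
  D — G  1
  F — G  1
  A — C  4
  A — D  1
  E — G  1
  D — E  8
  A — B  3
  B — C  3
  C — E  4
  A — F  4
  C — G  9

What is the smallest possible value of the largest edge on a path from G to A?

A few of the G→A routes:
G-F-C-B-A: max(1, 5, 3, 3) = 5
G-E-C-A: max(1, 4, 4) = 4
G-F-A: max(1, 4) = 4
G-D-A: max(1, 1) = 1
G-F-C-A: max(1, 5, 4) = 5
G-E-C-B-A: max(1, 4, 3, 3) = 4
Best route has worst link 1.

1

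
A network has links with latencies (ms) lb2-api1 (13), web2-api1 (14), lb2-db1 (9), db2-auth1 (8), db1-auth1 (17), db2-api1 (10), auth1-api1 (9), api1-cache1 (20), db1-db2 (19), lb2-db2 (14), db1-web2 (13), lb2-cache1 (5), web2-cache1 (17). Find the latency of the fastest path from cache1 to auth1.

27

Some routes from cache1 to auth1:
cache1 - lb2 - db2 - auth1: 5 + 14 + 8 = 27
cache1 - api1 - auth1: 20 + 9 = 29
cache1 - lb2 - db1 - auth1: 5 + 9 + 17 = 31
cache1 - lb2 - api1 - auth1: 5 + 13 + 9 = 27
The minimum is 27 ms.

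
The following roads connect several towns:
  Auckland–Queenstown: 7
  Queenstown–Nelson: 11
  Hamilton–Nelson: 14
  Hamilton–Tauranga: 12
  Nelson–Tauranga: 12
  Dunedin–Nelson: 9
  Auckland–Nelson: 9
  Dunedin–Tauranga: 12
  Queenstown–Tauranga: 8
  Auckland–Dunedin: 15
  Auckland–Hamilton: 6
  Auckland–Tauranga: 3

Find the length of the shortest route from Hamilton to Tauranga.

9

Comparing a few candidate routes:
Hamilton→Auckland→Nelson→Tauranga: 6 + 9 + 12 = 27
Hamilton→Nelson→Tauranga: 14 + 12 = 26
Hamilton→Auckland→Queenstown→Tauranga: 6 + 7 + 8 = 21
Hamilton→Nelson→Auckland→Tauranga: 14 + 9 + 3 = 26
Hamilton→Tauranga: 12
Hamilton→Auckland→Tauranga: 6 + 3 = 9
The minimum is 9.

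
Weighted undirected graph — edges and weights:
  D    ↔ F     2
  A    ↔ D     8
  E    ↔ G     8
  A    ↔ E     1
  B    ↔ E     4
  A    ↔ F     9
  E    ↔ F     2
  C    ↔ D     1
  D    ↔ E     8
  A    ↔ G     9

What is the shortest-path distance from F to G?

A few of the F→G routes:
F - E - A - G: 2 + 1 + 9 = 12
F - E - G: 2 + 8 = 10
F - D - E - G: 2 + 8 + 8 = 18
Best route has total 10.

10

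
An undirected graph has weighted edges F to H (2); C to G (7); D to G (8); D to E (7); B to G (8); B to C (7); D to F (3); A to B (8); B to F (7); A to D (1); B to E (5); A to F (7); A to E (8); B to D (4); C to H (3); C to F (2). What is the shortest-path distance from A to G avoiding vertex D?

16

Checking several routes:
A→E→B→G: 8 + 5 + 8 = 21
A→F→H→C→G: 7 + 2 + 3 + 7 = 19
A→B→G: 8 + 8 = 16
A→F→C→G: 7 + 2 + 7 = 16
The minimum is 16.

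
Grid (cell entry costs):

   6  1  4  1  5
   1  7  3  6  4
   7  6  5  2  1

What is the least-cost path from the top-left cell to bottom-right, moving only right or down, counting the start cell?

21

One optimal route is [0,0]→[0,1]→[0,2]→[0,3]→[1,3]→[2,3]→[2,4].
Its cost is 6 + 1 + 4 + 1 + 6 + 2 + 1 = 21.
For comparison, the top-then-right route costs 22.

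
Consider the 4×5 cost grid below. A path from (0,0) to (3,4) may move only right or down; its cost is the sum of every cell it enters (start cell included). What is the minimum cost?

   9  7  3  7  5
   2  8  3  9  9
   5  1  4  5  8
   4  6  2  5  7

35

One optimal route is (0,0)→(1,0)→(2,0)→(2,1)→(2,2)→(3,2)→(3,3)→(3,4).
Its cost is 9 + 2 + 5 + 1 + 4 + 2 + 5 + 7 = 35.
(Top row then right column would cost 55.)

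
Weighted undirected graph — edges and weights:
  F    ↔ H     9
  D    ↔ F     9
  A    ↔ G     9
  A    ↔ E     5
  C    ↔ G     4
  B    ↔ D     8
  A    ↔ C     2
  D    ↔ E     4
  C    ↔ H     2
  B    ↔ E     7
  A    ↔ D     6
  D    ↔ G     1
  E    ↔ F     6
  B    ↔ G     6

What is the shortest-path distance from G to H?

6

Comparing a few candidate routes:
G - C - H: 4 + 2 = 6
G - D - A - C - H: 1 + 6 + 2 + 2 = 11
G - D - E - A - C - H: 1 + 4 + 5 + 2 + 2 = 14
G - A - C - H: 9 + 2 + 2 = 13
The minimum is 6.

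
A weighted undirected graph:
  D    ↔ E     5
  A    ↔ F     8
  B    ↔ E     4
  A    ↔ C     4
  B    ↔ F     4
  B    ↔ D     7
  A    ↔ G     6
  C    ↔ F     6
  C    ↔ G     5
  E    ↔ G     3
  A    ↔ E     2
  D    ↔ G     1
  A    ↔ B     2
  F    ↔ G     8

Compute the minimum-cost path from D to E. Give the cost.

4

Checking several routes:
D -> G -> E: 1 + 3 = 4
D -> B -> E: 7 + 4 = 11
D -> E: 5
D -> G -> C -> A -> E: 1 + 5 + 4 + 2 = 12
D -> B -> A -> E: 7 + 2 + 2 = 11
D -> G -> A -> E: 1 + 6 + 2 = 9
Shortest: 4.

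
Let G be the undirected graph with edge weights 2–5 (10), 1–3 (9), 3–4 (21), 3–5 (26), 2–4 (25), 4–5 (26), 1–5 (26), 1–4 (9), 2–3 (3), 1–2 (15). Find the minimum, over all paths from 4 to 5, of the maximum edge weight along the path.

10

Comparing a few candidate routes:
4 - 1 - 3 - 2 - 5: max(9, 9, 3, 10) = 10
4 - 1 - 2 - 5: max(9, 15, 10) = 15
4 - 3 - 2 - 5: max(21, 3, 10) = 21
4 - 2 - 5: max(25, 10) = 25
4 - 3 - 1 - 2 - 5: max(21, 9, 15, 10) = 21
Smallest bottleneck: 10.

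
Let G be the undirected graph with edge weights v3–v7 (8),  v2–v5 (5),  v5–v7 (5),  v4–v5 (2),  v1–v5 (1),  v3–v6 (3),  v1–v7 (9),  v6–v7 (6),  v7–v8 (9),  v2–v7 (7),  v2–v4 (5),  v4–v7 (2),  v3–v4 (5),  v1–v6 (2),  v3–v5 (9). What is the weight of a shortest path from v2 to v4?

5

Some routes from v2 to v4:
v2 -> v5 -> v4: 5 + 2 = 7
v2 -> v5 -> v7 -> v4: 5 + 5 + 2 = 12
v2 -> v4: 5
v2 -> v7 -> v4: 7 + 2 = 9
Shortest: 5.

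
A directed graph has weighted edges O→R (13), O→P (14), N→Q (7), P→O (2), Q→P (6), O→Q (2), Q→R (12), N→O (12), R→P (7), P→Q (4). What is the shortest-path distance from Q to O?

Candidate routes:
Q -> R -> P -> O: 12 + 7 + 2 = 21
Q -> P -> O: 6 + 2 = 8
Shortest: 8.

8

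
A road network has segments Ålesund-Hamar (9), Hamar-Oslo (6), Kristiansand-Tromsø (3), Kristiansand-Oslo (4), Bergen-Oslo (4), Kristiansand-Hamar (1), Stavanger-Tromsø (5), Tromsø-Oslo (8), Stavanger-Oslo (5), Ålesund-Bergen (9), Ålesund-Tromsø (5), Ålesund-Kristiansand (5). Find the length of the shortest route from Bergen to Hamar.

9

Some routes from Bergen to Hamar:
Bergen-Oslo-Hamar: 4 + 6 = 10
Bergen-Oslo-Tromsø-Kristiansand-Hamar: 4 + 8 + 3 + 1 = 16
Bergen-Oslo-Kristiansand-Hamar: 4 + 4 + 1 = 9
Bergen-Ålesund-Hamar: 9 + 9 = 18
Bergen-Ålesund-Kristiansand-Hamar: 9 + 5 + 1 = 15
Bergen-Ålesund-Tromsø-Kristiansand-Hamar: 9 + 5 + 3 + 1 = 18
Best route has total 9 km.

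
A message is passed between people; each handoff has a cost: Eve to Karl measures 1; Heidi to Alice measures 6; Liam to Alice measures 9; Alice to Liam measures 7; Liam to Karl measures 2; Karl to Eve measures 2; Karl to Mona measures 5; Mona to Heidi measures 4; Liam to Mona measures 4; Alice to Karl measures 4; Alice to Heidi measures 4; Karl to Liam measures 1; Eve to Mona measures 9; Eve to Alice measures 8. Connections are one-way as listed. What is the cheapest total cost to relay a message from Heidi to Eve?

Paths from Heidi to Eve:
Heidi -> Alice -> Liam -> Karl -> Eve: 6 + 7 + 2 + 2 = 17
Heidi -> Alice -> Karl -> Eve: 6 + 4 + 2 = 12
Shortest: 12.

12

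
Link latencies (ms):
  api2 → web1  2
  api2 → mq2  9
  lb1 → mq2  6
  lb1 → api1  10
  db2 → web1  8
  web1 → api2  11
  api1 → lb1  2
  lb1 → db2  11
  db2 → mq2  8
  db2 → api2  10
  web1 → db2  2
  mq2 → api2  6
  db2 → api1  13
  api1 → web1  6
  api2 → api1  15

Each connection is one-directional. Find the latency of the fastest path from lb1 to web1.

14

A few of the lb1→web1 routes:
lb1 - api1 - web1: 10 + 6 = 16
lb1 - mq2 - api2 - web1: 6 + 6 + 2 = 14
lb1 - db2 - web1: 11 + 8 = 19
lb1 - db2 - api2 - web1: 11 + 10 + 2 = 23
Shortest: 14 ms.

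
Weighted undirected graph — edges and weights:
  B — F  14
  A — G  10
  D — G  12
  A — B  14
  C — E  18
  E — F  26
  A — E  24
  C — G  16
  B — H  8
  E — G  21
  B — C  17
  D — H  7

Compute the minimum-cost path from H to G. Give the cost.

A few of the H→G routes:
H-B-A-G: 8 + 14 + 10 = 32
H-D-G: 7 + 12 = 19
H-B-C-G: 8 + 17 + 16 = 41
H-B-C-E-G: 8 + 17 + 18 + 21 = 64
Shortest: 19.

19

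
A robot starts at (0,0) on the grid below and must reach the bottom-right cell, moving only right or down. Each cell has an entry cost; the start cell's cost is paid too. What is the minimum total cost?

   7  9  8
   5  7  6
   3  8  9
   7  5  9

Cheapest: [0,0]→[1,0]→[2,0]→[3,0]→[3,1]→[3,2]
  7 + 5 + 3 + 7 + 5 + 9 = 36
For comparison, the top-then-right route costs 48.

36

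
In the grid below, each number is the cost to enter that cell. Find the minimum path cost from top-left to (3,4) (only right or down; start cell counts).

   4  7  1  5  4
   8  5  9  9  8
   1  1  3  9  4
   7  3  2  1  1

Take (0,0) (1,0) (2,0) (2,1) (2,2) (3,2) (3,3) (3,4) for a total of 4 + 8 + 1 + 1 + 3 + 2 + 1 + 1 = 21.
For comparison, the top-then-right route costs 34.

21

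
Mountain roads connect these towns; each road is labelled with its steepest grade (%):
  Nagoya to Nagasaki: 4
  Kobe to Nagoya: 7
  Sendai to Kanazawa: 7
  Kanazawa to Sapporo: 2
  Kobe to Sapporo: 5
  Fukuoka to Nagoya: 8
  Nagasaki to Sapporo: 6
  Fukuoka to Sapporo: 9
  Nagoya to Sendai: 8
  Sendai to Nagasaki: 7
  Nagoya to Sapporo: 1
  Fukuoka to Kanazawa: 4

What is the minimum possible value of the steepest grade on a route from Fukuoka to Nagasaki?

Checking several routes:
Fukuoka-Kanazawa-Sapporo-Nagasaki: max(4, 2, 6) = 6
Fukuoka-Kanazawa-Sapporo-Nagoya-Nagasaki: max(4, 2, 1, 4) = 4
Fukuoka-Kanazawa-Sapporo-Kobe-Nagoya-Nagasaki: max(4, 2, 5, 7, 4) = 7
Fukuoka-Kanazawa-Sendai-Nagoya-Sapporo-Nagasaki: max(4, 7, 8, 1, 6) = 8
Fukuoka-Kanazawa-Sendai-Nagasaki: max(4, 7, 7) = 7
Best route has worst link 4%.

4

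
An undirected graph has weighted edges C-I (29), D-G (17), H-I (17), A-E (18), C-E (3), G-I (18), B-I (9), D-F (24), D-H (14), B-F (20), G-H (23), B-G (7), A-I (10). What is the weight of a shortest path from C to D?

Comparing a few candidate routes:
C-E-A-I-H-D: 3 + 18 + 10 + 17 + 14 = 62
C-I-H-D: 29 + 17 + 14 = 60
C-I-B-G-D: 29 + 9 + 7 + 17 = 62
Shortest: 60.

60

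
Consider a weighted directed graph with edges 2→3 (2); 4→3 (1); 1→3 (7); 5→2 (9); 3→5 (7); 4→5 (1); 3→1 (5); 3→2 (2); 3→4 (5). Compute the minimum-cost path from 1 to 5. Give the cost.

Routes from 1 to 5:
1 - 3 - 4 - 5: 7 + 5 + 1 = 13
1 - 3 - 5: 7 + 7 = 14
The minimum is 13.

13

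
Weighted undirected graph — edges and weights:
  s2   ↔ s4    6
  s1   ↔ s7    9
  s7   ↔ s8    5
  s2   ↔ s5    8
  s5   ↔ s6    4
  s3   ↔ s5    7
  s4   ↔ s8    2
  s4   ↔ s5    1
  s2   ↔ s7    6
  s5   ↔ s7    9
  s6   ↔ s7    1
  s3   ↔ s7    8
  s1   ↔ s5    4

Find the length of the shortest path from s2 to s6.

7

Some routes from s2 to s6:
s2 - s4 - s8 - s7 - s6: 6 + 2 + 5 + 1 = 14
s2 - s4 - s5 - s6: 6 + 1 + 4 = 11
s2 - s7 - s6: 6 + 1 = 7
s2 - s5 - s6: 8 + 4 = 12
The minimum is 7.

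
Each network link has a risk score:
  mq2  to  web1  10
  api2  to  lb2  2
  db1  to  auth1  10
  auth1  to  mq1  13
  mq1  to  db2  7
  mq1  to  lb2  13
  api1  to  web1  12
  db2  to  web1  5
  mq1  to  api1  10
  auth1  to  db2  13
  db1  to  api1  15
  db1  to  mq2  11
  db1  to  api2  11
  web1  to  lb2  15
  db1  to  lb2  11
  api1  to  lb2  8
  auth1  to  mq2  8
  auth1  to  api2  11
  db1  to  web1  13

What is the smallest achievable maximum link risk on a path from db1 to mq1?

10

A few of the db1→mq1 routes:
db1 → mq2 → web1 → db2 → mq1: max(11, 10, 5, 7) = 11
db1 → auth1 → api2 → lb2 → api1 → mq1: max(10, 11, 2, 8, 10) = 11
db1 → mq2 → auth1 → api2 → lb2 → api1 → mq1: max(11, 8, 11, 2, 8, 10) = 11
db1 → auth1 → mq2 → web1 → db2 → mq1: max(10, 8, 10, 5, 7) = 10
Best route has worst link 10.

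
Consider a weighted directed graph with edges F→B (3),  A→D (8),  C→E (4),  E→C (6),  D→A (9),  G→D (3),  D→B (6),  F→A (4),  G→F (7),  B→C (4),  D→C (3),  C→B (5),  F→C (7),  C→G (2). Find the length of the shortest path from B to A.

Paths from B to A:
B → C → G → D → A: 4 + 2 + 3 + 9 = 18
B → C → G → F → A: 4 + 2 + 7 + 4 = 17
Best route has total 17.

17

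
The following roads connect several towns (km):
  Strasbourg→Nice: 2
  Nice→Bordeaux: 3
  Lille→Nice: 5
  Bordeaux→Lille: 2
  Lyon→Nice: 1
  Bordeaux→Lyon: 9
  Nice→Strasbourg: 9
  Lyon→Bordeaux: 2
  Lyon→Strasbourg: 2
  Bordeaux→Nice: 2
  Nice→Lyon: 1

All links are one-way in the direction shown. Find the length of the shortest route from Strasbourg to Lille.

Candidate routes:
Strasbourg-Nice-Bordeaux-Lille: 2 + 3 + 2 = 7
Strasbourg-Nice-Lyon-Bordeaux-Lille: 2 + 1 + 2 + 2 = 7
Shortest: 7 km.

7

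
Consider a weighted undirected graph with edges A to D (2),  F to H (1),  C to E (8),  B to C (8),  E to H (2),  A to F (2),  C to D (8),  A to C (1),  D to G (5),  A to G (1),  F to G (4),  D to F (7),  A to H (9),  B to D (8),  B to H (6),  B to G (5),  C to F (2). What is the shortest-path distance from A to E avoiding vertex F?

9

Comparing a few candidate routes:
A-G-B-H-E: 1 + 5 + 6 + 2 = 14
A-D-B-H-E: 2 + 8 + 6 + 2 = 18
A-H-E: 9 + 2 = 11
A-C-B-H-E: 1 + 8 + 6 + 2 = 17
A-C-E: 1 + 8 = 9
Shortest: 9.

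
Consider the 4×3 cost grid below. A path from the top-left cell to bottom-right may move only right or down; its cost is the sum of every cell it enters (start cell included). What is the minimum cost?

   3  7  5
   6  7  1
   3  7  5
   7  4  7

28

Take r0c0 -> r0c1 -> r0c2 -> r1c2 -> r2c2 -> r3c2 for a total of 3 + 7 + 5 + 1 + 5 + 7 = 28.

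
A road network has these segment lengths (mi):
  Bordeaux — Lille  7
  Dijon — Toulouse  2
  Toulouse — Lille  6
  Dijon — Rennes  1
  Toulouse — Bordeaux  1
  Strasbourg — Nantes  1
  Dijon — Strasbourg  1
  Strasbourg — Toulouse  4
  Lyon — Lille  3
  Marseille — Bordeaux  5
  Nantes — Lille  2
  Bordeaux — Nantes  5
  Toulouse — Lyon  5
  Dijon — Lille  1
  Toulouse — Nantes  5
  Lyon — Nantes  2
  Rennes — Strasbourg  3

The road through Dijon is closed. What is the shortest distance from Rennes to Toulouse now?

7

Checking several routes:
Rennes→Strasbourg→Nantes→Toulouse: 3 + 1 + 5 = 9
Rennes→Strasbourg→Nantes→Lyon→Toulouse: 3 + 1 + 2 + 5 = 11
Rennes→Strasbourg→Toulouse: 3 + 4 = 7
Rennes→Strasbourg→Nantes→Lille→Toulouse: 3 + 1 + 2 + 6 = 12
Rennes→Strasbourg→Nantes→Lille→Lyon→Toulouse: 3 + 1 + 2 + 3 + 5 = 14
Rennes→Strasbourg→Nantes→Bordeaux→Toulouse: 3 + 1 + 5 + 1 = 10
The minimum is 7 mi.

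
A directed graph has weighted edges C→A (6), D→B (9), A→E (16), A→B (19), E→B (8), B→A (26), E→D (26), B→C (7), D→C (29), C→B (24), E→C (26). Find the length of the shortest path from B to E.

Candidate routes:
B → A → E: 26 + 16 = 42
B → C → A → E: 7 + 6 + 16 = 29
Best route has total 29.

29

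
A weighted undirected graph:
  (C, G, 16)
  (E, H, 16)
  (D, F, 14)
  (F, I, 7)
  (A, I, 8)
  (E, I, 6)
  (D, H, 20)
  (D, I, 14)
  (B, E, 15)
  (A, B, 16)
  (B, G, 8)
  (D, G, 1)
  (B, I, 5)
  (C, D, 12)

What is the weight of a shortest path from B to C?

Checking several routes:
B -> G -> C: 8 + 16 = 24
B -> G -> D -> C: 8 + 1 + 12 = 21
B -> I -> D -> C: 5 + 14 + 12 = 31
Best route has total 21.

21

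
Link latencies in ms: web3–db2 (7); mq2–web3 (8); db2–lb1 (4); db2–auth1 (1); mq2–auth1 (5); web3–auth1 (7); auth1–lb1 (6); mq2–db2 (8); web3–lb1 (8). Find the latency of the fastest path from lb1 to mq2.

Checking several routes:
lb1 - db2 - mq2: 4 + 8 = 12
lb1 - auth1 - mq2: 6 + 5 = 11
lb1 - db2 - auth1 - mq2: 4 + 1 + 5 = 10
Best route has total 10 ms.

10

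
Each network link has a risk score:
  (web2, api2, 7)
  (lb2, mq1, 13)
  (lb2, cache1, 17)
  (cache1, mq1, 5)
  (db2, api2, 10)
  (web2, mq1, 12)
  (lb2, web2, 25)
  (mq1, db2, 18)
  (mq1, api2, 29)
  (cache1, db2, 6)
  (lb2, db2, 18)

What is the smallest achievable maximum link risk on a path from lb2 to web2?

Some routes from lb2 to web2:
lb2→mq1→web2: max(13, 12) = 13
lb2→mq1→db2→api2→web2: max(13, 18, 10, 7) = 18
lb2→cache1→db2→api2→web2: max(17, 6, 10, 7) = 17
lb2→mq1→cache1→db2→api2→web2: max(13, 5, 6, 10, 7) = 13
lb2→cache1→mq1→web2: max(17, 5, 12) = 17
Smallest bottleneck: 13.

13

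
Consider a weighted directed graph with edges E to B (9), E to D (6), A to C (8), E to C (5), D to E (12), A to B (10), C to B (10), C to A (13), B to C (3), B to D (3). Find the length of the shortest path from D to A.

Routes from D to A:
D - E - B - C - A: 12 + 9 + 3 + 13 = 37
D - E - C - A: 12 + 5 + 13 = 30
Shortest: 30.

30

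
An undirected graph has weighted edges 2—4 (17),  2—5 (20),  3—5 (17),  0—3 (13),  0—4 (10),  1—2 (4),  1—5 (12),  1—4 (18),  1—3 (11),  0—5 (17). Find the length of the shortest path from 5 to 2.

A few of the 5→2 routes:
5 -> 0 -> 3 -> 1 -> 2: 17 + 13 + 11 + 4 = 45
5 -> 2: 20
5 -> 3 -> 1 -> 2: 17 + 11 + 4 = 32
5 -> 0 -> 4 -> 2: 17 + 10 + 17 = 44
5 -> 1 -> 2: 12 + 4 = 16
Shortest: 16.

16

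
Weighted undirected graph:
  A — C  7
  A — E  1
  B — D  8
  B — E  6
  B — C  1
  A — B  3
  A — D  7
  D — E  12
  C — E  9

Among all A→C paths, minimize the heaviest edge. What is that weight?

Comparing a few candidate routes:
A - B - C: max(3, 1) = 3
A - C: max(7) = 7
A - D - B - C: max(7, 8, 1) = 8
A - E - B - C: max(1, 6, 1) = 6
Smallest bottleneck: 3.

3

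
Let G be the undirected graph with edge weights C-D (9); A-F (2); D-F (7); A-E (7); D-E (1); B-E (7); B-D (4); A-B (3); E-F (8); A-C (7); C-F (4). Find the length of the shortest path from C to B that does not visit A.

13

Checking several routes:
C→F→E→D→B: 4 + 8 + 1 + 4 = 17
C→F→D→B: 4 + 7 + 4 = 15
C→D→E→B: 9 + 1 + 7 = 17
C→D→B: 9 + 4 = 13
C→F→E→B: 4 + 8 + 7 = 19
C→F→D→E→B: 4 + 7 + 1 + 7 = 19
The minimum is 13.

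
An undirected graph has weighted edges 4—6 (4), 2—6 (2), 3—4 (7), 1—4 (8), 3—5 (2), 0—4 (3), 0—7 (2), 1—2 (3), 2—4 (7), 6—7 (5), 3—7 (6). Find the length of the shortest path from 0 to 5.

Some routes from 0 to 5:
0 → 7 → 6 → 4 → 3 → 5: 2 + 5 + 4 + 7 + 2 = 20
0 → 7 → 3 → 5: 2 + 6 + 2 = 10
0 → 4 → 6 → 7 → 3 → 5: 3 + 4 + 5 + 6 + 2 = 20
0 → 4 → 3 → 5: 3 + 7 + 2 = 12
0 → 7 → 6 → 2 → 4 → 3 → 5: 2 + 5 + 2 + 7 + 7 + 2 = 25
The minimum is 10.

10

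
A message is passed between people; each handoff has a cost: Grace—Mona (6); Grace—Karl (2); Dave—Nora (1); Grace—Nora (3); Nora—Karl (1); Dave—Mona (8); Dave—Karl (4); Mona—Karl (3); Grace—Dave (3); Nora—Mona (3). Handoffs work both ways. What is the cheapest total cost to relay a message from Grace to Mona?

Comparing a few candidate routes:
Grace → Nora → Mona: 3 + 3 = 6
Grace → Dave → Nora → Mona: 3 + 1 + 3 = 7
Grace → Karl → Mona: 2 + 3 = 5
Grace → Mona: 6
Grace → Karl → Nora → Mona: 2 + 1 + 3 = 6
Shortest: 5.

5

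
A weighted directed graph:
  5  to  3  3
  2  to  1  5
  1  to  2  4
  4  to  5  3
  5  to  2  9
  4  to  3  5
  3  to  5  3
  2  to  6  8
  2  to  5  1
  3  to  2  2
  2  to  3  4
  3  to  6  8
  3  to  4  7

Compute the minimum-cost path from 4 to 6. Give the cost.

13

A few of the 4→6 routes:
4 - 5 - 2 - 3 - 6: 3 + 9 + 4 + 8 = 24
4 - 5 - 3 - 6: 3 + 3 + 8 = 14
4 - 5 - 3 - 2 - 6: 3 + 3 + 2 + 8 = 16
4 - 3 - 2 - 6: 5 + 2 + 8 = 15
4 - 5 - 2 - 6: 3 + 9 + 8 = 20
4 - 3 - 6: 5 + 8 = 13
Shortest: 13.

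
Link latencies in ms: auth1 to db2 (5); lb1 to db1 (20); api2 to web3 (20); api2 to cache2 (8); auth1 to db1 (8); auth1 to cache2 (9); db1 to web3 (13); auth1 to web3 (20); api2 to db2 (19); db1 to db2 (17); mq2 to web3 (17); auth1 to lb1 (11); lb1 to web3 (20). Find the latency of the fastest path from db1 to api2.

Comparing a few candidate routes:
db1-auth1-db2-api2: 8 + 5 + 19 = 32
db1-auth1-cache2-api2: 8 + 9 + 8 = 25
db1-web3-api2: 13 + 20 = 33
Best route has total 25 ms.

25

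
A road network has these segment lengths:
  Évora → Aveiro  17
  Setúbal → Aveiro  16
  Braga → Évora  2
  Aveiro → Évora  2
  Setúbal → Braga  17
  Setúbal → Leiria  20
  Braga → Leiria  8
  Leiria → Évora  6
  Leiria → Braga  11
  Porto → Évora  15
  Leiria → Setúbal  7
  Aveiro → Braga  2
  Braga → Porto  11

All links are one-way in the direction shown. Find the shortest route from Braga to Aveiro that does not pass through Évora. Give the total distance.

31

Paths from Braga to Aveiro avoiding Évora:
Braga -> Leiria -> Setúbal -> Aveiro: 8 + 7 + 16 = 31
Shortest: 31.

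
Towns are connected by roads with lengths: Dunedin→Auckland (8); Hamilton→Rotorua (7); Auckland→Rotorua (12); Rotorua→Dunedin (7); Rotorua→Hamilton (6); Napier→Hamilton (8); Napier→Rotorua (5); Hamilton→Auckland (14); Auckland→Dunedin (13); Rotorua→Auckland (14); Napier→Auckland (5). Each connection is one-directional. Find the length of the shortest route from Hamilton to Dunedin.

Routes from Hamilton to Dunedin:
Hamilton→Auckland→Rotorua→Dunedin: 14 + 12 + 7 = 33
Hamilton→Auckland→Dunedin: 14 + 13 = 27
Hamilton→Rotorua→Dunedin: 7 + 7 = 14
Hamilton→Rotorua→Auckland→Dunedin: 7 + 14 + 13 = 34
Best route has total 14.

14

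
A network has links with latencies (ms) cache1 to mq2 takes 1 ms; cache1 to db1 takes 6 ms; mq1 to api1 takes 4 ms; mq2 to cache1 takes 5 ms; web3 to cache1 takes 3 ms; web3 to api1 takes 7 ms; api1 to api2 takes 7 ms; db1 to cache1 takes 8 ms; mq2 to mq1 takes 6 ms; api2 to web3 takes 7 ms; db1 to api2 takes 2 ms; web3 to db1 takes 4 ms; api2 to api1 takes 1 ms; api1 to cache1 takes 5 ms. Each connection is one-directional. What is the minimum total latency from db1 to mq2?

Paths from db1 to mq2:
db1-api2-web3-api1-cache1-mq2: 2 + 7 + 7 + 5 + 1 = 22
db1-api2-api1-cache1-mq2: 2 + 1 + 5 + 1 = 9
db1-cache1-mq2: 8 + 1 = 9
db1-api2-web3-cache1-mq2: 2 + 7 + 3 + 1 = 13
Best route has total 9 ms.

9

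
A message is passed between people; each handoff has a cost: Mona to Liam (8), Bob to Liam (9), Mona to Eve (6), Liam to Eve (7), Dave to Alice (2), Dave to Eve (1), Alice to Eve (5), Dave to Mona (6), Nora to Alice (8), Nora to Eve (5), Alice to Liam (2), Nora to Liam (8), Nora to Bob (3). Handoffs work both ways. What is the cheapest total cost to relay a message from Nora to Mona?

11

Comparing a few candidate routes:
Nora - Eve - Dave - Mona: 5 + 1 + 6 = 12
Nora - Eve - Mona: 5 + 6 = 11
Nora - Liam - Mona: 8 + 8 = 16
Nora - Alice - Dave - Mona: 8 + 2 + 6 = 16
Best route has total 11.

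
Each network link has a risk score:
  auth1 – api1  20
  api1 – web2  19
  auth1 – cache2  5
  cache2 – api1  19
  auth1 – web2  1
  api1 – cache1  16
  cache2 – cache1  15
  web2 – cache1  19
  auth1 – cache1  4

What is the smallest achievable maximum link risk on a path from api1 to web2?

Checking several routes:
api1 → cache1 → auth1 → web2: max(16, 4, 1) = 16
api1 → cache1 → cache2 → auth1 → web2: max(16, 15, 5, 1) = 16
api1 → cache1 → web2: max(16, 19) = 19
api1 → cache2 → auth1 → web2: max(19, 5, 1) = 19
api1 → web2: max(19) = 19
Best route has worst link 16.

16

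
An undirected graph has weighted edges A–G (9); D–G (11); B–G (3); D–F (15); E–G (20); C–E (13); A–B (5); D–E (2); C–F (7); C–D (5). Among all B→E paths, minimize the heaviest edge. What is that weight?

Comparing a few candidate routes:
B→G→D→E: max(3, 11, 2) = 11
B→A→G→D→E: max(5, 9, 11, 2) = 11
B→G→D→C→E: max(3, 11, 5, 13) = 13
B→A→G→D→C→E: max(5, 9, 11, 5, 13) = 13
B→A→G→D→F→C→E: max(5, 9, 11, 15, 7, 13) = 15
The minimum achievable maximum is 11.

11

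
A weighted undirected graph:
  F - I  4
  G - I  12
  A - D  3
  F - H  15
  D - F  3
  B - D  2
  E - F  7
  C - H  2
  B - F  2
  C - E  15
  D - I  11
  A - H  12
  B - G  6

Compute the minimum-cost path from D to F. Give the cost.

A few of the D→F routes:
D-B-F: 2 + 2 = 4
D-I-F: 11 + 4 = 15
D-B-G-I-F: 2 + 6 + 12 + 4 = 24
D-A-H-F: 3 + 12 + 15 = 30
D-F: 3
Shortest: 3.

3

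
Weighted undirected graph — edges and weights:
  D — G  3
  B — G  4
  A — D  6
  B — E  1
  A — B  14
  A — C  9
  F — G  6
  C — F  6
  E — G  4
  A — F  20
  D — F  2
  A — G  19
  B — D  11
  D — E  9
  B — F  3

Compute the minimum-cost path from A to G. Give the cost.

9

A few of the A→G routes:
A → D → F → B → E → G: 6 + 2 + 3 + 1 + 4 = 16
A → D → F → G: 6 + 2 + 6 = 14
A → D → F → B → G: 6 + 2 + 3 + 4 = 15
A → D → E → G: 6 + 9 + 4 = 19
A → D → G: 6 + 3 = 9
A → B → G: 14 + 4 = 18
Shortest: 9.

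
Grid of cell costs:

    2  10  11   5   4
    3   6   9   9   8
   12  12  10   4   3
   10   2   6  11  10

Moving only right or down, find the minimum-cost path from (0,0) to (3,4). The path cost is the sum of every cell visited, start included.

46

Best path: [0,0]→[1,0]→[1,1]→[1,2]→[1,3]→[2,3]→[2,4]→[3,4]
Cost: 2 + 3 + 6 + 9 + 9 + 4 + 3 + 10 = 46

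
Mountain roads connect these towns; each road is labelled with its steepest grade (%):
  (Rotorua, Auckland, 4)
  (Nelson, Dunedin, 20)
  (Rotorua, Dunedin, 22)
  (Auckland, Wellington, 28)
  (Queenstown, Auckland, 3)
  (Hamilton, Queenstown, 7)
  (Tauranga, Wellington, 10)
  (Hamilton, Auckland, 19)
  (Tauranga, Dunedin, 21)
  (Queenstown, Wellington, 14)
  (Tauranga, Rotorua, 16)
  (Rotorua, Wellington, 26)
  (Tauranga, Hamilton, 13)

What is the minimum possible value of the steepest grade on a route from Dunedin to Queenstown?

21

Some routes from Dunedin to Queenstown:
Dunedin-Tauranga-Wellington-Queenstown: max(21, 10, 14) = 21
Dunedin-Tauranga-Rotorua-Auckland-Hamilton-Queenstown: max(21, 16, 4, 19, 7) = 21
Dunedin-Tauranga-Rotorua-Auckland-Queenstown: max(21, 16, 4, 3) = 21
Smallest bottleneck: 21%.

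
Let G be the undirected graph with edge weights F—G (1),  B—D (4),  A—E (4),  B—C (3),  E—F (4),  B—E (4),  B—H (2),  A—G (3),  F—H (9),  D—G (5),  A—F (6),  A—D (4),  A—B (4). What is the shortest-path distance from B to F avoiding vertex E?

Some routes from B to F avoiding E:
B-A-F: 4 + 6 = 10
B-D-G-F: 4 + 5 + 1 = 10
B-A-G-F: 4 + 3 + 1 = 8
Best route has total 8.

8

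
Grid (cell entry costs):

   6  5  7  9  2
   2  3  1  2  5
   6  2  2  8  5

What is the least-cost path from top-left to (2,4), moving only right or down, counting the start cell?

24

Best path: r0c0→r1c0→r1c1→r1c2→r1c3→r1c4→r2c4
Cost: 6 + 2 + 3 + 1 + 2 + 5 + 5 = 24
For comparison, the top-then-right route costs 39.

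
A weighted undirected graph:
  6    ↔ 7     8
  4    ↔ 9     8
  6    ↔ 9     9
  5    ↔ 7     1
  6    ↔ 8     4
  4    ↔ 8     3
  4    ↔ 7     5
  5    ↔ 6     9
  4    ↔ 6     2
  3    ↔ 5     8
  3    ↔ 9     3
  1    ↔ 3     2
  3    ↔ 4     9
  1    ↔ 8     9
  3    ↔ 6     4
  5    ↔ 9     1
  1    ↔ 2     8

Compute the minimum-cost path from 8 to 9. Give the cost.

10

A few of the 8→9 routes:
8 - 4 - 6 - 3 - 9: 3 + 2 + 4 + 3 = 12
8 - 6 - 4 - 7 - 5 - 9: 4 + 2 + 5 + 1 + 1 = 13
8 - 4 - 7 - 5 - 9: 3 + 5 + 1 + 1 = 10
8 - 6 - 3 - 9: 4 + 4 + 3 = 11
8 - 4 - 9: 3 + 8 = 11
Best route has total 10.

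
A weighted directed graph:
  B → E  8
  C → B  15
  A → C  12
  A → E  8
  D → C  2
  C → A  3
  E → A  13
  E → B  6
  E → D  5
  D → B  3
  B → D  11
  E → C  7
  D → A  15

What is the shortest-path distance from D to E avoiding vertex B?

Paths from D to E avoiding B:
D - C - A - E: 2 + 3 + 8 = 13
D - A - E: 15 + 8 = 23
Shortest: 13.

13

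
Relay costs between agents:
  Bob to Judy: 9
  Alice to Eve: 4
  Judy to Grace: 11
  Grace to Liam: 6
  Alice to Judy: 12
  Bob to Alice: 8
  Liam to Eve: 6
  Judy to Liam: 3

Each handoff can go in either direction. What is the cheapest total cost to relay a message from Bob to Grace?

18

Checking several routes:
Bob -> Judy -> Liam -> Grace: 9 + 3 + 6 = 18
Bob -> Alice -> Eve -> Liam -> Grace: 8 + 4 + 6 + 6 = 24
Bob -> Judy -> Grace: 9 + 11 = 20
Best route has total 18.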